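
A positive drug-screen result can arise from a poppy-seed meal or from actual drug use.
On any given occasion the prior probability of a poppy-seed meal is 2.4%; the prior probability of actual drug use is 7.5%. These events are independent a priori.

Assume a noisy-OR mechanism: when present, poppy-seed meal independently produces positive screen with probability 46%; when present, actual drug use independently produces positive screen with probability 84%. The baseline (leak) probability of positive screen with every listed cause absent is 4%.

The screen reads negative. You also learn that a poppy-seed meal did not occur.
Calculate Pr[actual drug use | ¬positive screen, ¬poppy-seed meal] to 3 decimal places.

Under noisy-OR, P(positive screen | causes) = 1 − (1−0.04)·∏(1−qᵢ) over the active causes.
P(¬positive screen | ¬poppy-seed meal) = 0.96×0.925 + 0.1536×0.075 = 0.888000 + 0.011520 = 0.899520
The actual drug use-present share is 0.1536×0.075 = 0.011520.
So P(actual drug use | ¬positive screen, ¬poppy-seed meal) = 0.011520/0.899520 ≈ 0.013.

Pr[actual drug use | ¬positive screen, ¬poppy-seed meal] ≈ 0.013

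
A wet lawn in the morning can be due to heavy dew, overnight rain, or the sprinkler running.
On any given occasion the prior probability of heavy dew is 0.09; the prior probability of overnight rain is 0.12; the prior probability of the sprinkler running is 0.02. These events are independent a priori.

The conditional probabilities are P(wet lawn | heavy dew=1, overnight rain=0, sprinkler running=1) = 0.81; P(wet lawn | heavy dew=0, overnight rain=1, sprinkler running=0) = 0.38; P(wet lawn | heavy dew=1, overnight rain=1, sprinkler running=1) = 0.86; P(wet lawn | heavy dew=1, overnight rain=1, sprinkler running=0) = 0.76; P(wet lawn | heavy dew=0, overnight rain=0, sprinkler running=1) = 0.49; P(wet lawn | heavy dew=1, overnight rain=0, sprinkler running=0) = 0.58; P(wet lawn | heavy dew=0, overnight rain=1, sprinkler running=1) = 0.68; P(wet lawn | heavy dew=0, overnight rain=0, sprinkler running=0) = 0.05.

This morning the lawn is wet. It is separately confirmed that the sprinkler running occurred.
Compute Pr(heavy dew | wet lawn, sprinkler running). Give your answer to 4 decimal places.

P(wet lawn | sprinkler running) = 0.49×0.91×0.88 + 0.68×0.91×0.12 + 0.81×0.09×0.88 + 0.86×0.09×0.12 = 0.392392 + 0.074256 + 0.064152 + 0.009288 = 0.540088
Restricting to configurations with heavy dew present: 0.064152 + 0.009288 = 0.073440.
Hence the posterior is 0.073440/0.540088 ≈ 0.1360.

Pr(heavy dew | wet lawn, sprinkler running) ≈ 0.1360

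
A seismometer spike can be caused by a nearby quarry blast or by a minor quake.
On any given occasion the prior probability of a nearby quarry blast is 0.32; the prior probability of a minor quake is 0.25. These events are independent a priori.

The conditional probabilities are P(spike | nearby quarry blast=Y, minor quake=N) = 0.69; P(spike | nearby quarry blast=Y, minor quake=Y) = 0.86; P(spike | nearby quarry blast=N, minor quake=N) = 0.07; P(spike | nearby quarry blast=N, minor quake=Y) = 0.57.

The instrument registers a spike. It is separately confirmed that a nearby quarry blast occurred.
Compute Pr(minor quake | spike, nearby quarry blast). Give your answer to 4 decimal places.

Pr(minor quake | spike, nearby quarry blast) ≈ 0.2935

Numerator (weight on configurations with minor quake): 0.86·0.25 = 0.215000
The normalizing constant is 0.69·0.75 + 0.86·0.25 = 0.732500
P(minor quake | spike, nearby quarry blast) = 0.215000/0.732500 ≈ 0.2935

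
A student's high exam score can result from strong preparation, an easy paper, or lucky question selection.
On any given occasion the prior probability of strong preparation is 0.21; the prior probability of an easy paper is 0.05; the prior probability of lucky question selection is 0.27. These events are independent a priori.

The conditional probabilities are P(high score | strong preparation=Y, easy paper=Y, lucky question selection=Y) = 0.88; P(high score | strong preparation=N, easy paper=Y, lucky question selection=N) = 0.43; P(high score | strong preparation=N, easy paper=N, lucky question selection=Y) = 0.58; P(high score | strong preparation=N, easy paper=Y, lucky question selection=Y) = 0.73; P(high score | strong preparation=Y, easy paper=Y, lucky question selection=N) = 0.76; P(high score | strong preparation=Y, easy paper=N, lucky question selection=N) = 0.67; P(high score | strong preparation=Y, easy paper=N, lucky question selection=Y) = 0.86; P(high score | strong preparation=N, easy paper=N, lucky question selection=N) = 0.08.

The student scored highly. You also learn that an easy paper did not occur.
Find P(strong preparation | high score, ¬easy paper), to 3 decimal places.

P(strong preparation | high score, ¬easy paper) ≈ 0.471

Sum P(high score|·) weighted by the priors over the 4 (strong preparation, lucky question selection) configurations:
  P(high score | ¬easy paper) = 0.08·0.79·0.73 + 0.58·0.79·0.27 + 0.67·0.21·0.73 + 0.86·0.21·0.27
        = 0.046136 + 0.123714 + 0.102711 + 0.048762 = 0.321323
Keeping only the strong preparation-present terms gives 0.151473, so
  P(strong preparation | high score, ¬easy paper) = 0.151473 / 0.321323 ≈ 0.471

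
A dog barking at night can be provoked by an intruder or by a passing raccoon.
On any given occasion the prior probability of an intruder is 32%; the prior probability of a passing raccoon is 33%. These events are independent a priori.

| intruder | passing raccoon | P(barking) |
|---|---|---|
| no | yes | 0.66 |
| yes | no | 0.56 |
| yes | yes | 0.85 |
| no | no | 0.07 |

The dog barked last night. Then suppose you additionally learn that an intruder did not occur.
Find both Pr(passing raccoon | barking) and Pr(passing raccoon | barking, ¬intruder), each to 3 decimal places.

P(barking) = 0.07·0.68·0.67 + 0.66·0.68·0.33 + 0.56·0.32·0.67 + 0.85·0.32·0.33 = 0.031892 + 0.148104 + 0.120064 + 0.089760 = 0.389820
Of this, 0.237864 comes from 0.148104 + 0.089760 (the passing raccoon=true cases).
So P(passing raccoon | barking) = 0.237864/0.389820 ≈ 0.610.

Now also conditioning on intruder≠true:
By total probability over both values of passing raccoon:
  P(barking | ¬intruder) = 0.07·0.67 + 0.66·0.33
        = 0.046900 + 0.217800 = 0.264700
Configurations with passing raccoon contribute 0.217800, so
  P(passing raccoon | barking, ¬intruder) = 0.217800 / 0.264700 ≈ 0.823

Pr(passing raccoon | barking) ≈ 0.610; Pr(passing raccoon | barking, ¬intruder) ≈ 0.823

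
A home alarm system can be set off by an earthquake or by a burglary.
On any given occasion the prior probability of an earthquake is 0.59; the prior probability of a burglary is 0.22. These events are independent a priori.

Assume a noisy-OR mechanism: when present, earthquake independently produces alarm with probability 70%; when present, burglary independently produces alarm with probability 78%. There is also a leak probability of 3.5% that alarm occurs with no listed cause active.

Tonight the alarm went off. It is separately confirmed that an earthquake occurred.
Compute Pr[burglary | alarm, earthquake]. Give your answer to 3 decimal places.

Under noisy-OR, P(alarm | causes) = 1 − (1−0.035)·∏(1−qᵢ) over the active causes.
By total probability over both values of burglary:
  P(alarm | earthquake) = 0.7105×0.78 + 0.93631×0.22
        = 0.554190 + 0.205988 = 0.760178
Keeping only the burglary-present terms gives 0.205988, so
  P(burglary | alarm, earthquake) = 0.205988 / 0.760178 ≈ 0.271

Pr[burglary | alarm, earthquake] ≈ 0.271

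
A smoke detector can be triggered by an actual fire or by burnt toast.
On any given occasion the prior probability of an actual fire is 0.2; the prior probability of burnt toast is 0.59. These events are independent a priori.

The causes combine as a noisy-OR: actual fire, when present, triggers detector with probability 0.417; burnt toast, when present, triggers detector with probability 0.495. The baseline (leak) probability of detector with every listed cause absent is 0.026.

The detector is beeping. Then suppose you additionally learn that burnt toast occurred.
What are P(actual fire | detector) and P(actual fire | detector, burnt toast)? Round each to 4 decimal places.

P(actual fire | detector) ≈ 0.3250; P(actual fire | detector, burnt toast) ≈ 0.2598

Under noisy-OR, P(detector | causes) = 1 − (1−0.026)·∏(1−qᵢ) over the active causes.
For the numerator, keep only actual fire=true terms: 0.035437 + 0.084162 = 0.119599
Denominator P(detector): 0.026*0.8*0.41 + 0.50813*0.8*0.59 + 0.432158*0.2*0.41 + 0.71324*0.2*0.59 = 0.367964
Posterior = 0.119599 / 0.367964 ≈ 0.3250

Now condition on the additional information:
P(detector | burnt toast) = 0.50813×0.8 + 0.71324×0.2 = 0.406504 + 0.142648 = 0.549152
Restricting to configurations with actual fire present: 0.71324×0.2 = 0.142648.
So P(actual fire | detector, burnt toast) = 0.142648/0.549152 ≈ 0.2598.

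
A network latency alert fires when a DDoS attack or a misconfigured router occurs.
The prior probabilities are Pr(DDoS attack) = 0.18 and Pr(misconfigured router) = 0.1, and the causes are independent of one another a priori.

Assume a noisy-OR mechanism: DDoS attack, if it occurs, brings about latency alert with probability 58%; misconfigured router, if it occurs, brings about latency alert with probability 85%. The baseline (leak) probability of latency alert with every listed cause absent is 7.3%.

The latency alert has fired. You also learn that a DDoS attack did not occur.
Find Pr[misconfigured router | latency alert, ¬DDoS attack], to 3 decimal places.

Pr[misconfigured router | latency alert, ¬DDoS attack] ≈ 0.567

Under noisy-OR, P(latency alert | causes) = 1 − (1−0.073)·∏(1−qᵢ) over the active causes.
For the numerator, keep only misconfigured router=true terms: 0.86095*0.1 = 0.086095
Denominator P(latency alert | ¬DDoS attack): 0.073*0.9 + 0.86095*0.1 = 0.151795
Posterior = 0.086095 / 0.151795 ≈ 0.567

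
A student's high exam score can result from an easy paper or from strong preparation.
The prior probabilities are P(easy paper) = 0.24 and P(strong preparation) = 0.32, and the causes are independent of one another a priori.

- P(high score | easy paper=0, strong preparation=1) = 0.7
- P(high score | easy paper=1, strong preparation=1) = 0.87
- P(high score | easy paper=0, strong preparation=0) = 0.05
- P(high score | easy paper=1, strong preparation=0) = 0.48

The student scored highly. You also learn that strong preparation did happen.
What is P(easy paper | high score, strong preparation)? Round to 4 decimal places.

For the numerator, keep only easy paper=true terms: 0.87×0.24 = 0.208800
The normalizing constant is 0.7×0.76 + 0.87×0.24 = 0.740800
P(easy paper | high score, strong preparation) = 0.208800/0.740800 ≈ 0.2819

P(easy paper | high score, strong preparation) ≈ 0.2819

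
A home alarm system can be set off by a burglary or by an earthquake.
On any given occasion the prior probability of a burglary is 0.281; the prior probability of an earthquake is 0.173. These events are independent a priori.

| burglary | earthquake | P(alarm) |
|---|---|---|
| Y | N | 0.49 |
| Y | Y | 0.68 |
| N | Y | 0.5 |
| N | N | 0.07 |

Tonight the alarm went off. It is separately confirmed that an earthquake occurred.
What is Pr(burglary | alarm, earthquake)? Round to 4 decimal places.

By total probability over both values of burglary:
  P(alarm | earthquake) = 0.5×0.719 + 0.68×0.281
        = 0.359500 + 0.191080 = 0.550580
Configurations with burglary contribute 0.191080, so
  P(burglary | alarm, earthquake) = 0.191080 / 0.550580 ≈ 0.3471

Pr(burglary | alarm, earthquake) ≈ 0.3471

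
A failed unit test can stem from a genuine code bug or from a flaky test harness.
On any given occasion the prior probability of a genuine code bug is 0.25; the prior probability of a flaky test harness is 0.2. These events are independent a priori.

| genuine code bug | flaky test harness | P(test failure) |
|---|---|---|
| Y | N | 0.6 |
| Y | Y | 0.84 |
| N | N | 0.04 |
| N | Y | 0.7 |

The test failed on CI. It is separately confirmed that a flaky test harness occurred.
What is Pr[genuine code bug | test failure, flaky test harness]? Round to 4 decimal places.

Pr[genuine code bug | test failure, flaky test harness] ≈ 0.2857

P(test failure | flaky test harness) = 0.7·0.75 + 0.84·0.25 = 0.525000 + 0.210000 = 0.735000
Of this, 0.210000 comes from 0.84·0.25 (the genuine code bug=true cases).
Hence the posterior is 0.210000/0.735000 ≈ 0.2857.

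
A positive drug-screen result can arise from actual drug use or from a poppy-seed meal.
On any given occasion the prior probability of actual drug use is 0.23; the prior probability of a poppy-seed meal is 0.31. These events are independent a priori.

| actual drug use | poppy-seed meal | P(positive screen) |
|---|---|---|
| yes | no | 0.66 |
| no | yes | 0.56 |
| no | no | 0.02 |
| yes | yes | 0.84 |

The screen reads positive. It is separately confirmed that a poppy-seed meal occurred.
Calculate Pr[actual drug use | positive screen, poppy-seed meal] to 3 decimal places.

Sum P(positive screen|·) weighted by the priors over both values of actual drug use:
  P(positive screen | poppy-seed meal) = 0.56×0.77 + 0.84×0.23
        = 0.431200 + 0.193200 = 0.624400
Configurations with actual drug use contribute 0.193200, so
  P(actual drug use | positive screen, poppy-seed meal) = 0.193200 / 0.624400 ≈ 0.309

Pr[actual drug use | positive screen, poppy-seed meal] ≈ 0.309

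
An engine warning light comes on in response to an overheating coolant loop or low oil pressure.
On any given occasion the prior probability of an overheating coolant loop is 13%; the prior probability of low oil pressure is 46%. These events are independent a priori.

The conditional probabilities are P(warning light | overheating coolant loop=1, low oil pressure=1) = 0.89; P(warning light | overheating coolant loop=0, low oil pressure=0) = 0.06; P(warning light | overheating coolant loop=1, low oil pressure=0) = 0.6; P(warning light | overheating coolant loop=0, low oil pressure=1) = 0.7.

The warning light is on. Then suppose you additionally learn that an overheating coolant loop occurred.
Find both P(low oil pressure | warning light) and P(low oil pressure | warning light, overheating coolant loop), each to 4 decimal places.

P(low oil pressure | warning light) ≈ 0.8258; P(low oil pressure | warning light, overheating coolant loop) ≈ 0.5582

For the numerator, keep only low oil pressure=true terms: 0.280140 + 0.053222 = 0.333362
Normalizer over all consistent configurations: 0.06·0.87·0.54 + 0.7·0.87·0.46 + 0.6·0.13·0.54 + 0.89·0.13·0.46 = 0.403670
Posterior = 0.333362 / 0.403670 ≈ 0.8258

With the extra evidence:
Numerator (weight on configurations with low oil pressure): 0.89*0.46 = 0.409400
Denominator P(warning light | overheating coolant loop): 0.6*0.54 + 0.89*0.46 = 0.733400
P(low oil pressure | warning light, overheating coolant loop) = 0.409400/0.733400 ≈ 0.5582
This is intercausal reasoning (explaining away): once overheating coolant loop accounts for the warning light, low oil pressure becomes less likely.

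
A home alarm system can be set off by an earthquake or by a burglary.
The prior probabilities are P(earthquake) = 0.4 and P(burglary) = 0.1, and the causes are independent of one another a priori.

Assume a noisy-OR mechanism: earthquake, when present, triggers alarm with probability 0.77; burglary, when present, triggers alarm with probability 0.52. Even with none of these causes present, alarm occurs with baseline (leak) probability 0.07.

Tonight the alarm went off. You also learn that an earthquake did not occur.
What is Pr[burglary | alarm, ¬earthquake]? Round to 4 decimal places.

Pr[burglary | alarm, ¬earthquake] ≈ 0.4677

Under noisy-OR, P(alarm | causes) = 1 − (1−0.07)·∏(1−qᵢ) over the active causes.
Weight on burglary=true, given the evidence: 0.5536·0.1 = 0.055360
The normalizing constant is 0.07·0.9 + 0.5536·0.1 = 0.118360
Posterior = 0.055360 / 0.118360 ≈ 0.4677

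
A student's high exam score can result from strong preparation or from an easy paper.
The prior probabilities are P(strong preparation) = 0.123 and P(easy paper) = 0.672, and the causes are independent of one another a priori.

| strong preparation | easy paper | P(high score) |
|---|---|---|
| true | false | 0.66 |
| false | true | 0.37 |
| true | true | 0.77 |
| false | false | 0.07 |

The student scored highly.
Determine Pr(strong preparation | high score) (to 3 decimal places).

Sum P(high score|·) weighted by the priors over the 4 (strong preparation, easy paper) configurations:
  P(high score) = 0.07*0.877*0.328 + 0.37*0.877*0.672 + 0.66*0.123*0.328 + 0.77*0.123*0.672
        = 0.020136 + 0.218057 + 0.026627 + 0.063645 = 0.328465
Keeping only the strong preparation-present terms gives 0.090272, so
  P(strong preparation | high score) = 0.090272 / 0.328465 ≈ 0.275

Pr(strong preparation | high score) ≈ 0.275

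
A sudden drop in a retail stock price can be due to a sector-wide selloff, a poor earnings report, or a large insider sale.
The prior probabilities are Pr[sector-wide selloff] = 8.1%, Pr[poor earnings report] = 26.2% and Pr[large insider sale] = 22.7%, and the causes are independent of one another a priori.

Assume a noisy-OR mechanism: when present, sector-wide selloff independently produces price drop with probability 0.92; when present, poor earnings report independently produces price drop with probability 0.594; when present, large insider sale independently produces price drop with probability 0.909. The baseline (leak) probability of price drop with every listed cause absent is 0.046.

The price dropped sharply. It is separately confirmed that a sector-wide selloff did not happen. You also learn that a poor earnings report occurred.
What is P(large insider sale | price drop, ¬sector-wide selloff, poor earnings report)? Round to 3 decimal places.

P(large insider sale | price drop, ¬sector-wide selloff, poor earnings report) ≈ 0.316

Under noisy-OR, P(price drop | causes) = 1 − (1−0.046)·∏(1−qᵢ) over the active causes.
For the numerator, keep only large insider sale=true terms: 0.964754×0.227 = 0.218999
Normalizer over all consistent configurations: 0.612676×0.773 + 0.964754×0.227 = 0.692598
P(large insider sale | price drop, ¬sector-wide selloff, poor earnings report) = 0.218999/0.692598 ≈ 0.316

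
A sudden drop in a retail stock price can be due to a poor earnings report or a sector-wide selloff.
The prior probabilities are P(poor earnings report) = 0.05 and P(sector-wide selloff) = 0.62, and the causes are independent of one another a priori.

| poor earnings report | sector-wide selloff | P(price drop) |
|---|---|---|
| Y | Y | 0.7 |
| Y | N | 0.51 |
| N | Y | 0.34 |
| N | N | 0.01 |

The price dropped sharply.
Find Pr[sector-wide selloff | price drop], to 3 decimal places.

By total probability over the 4 (poor earnings report, sector-wide selloff) configurations:
  P(price drop) = 0.01×0.95×0.38 + 0.34×0.95×0.62 + 0.51×0.05×0.38 + 0.7×0.05×0.62
        = 0.003610 + 0.200260 + 0.009690 + 0.021700 = 0.235260
The terms with sector-wide selloff present sum to 0.221960, so
  P(sector-wide selloff | price drop) = 0.221960 / 0.235260 ≈ 0.943

Pr[sector-wide selloff | price drop] ≈ 0.943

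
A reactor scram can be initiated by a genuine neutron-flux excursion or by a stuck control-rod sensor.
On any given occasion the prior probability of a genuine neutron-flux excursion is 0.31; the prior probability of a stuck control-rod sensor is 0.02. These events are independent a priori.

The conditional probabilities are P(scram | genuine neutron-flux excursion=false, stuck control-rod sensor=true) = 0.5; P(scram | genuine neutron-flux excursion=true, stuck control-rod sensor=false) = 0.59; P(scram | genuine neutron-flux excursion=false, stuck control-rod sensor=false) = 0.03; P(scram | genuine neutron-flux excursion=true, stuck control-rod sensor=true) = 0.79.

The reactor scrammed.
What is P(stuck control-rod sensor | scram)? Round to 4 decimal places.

P(stuck control-rod sensor | scram) ≈ 0.0558

By total probability over the 4 (genuine neutron-flux excursion, stuck control-rod sensor) configurations:
  P(scram) = 0.03*0.69*0.98 + 0.5*0.69*0.02 + 0.59*0.31*0.98 + 0.79*0.31*0.02
        = 0.020286 + 0.006900 + 0.179242 + 0.004898 = 0.211326
Configurations with stuck control-rod sensor contribute 0.011798, so
  P(stuck control-rod sensor | scram) = 0.011798 / 0.211326 ≈ 0.0558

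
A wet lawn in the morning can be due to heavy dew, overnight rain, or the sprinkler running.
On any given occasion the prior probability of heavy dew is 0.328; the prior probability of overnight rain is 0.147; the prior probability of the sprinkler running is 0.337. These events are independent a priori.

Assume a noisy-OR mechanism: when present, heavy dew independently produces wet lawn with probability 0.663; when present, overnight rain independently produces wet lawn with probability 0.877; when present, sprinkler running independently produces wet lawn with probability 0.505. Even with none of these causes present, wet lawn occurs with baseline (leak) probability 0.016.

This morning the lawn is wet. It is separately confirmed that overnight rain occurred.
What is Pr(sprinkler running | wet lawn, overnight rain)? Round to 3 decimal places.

Pr(sprinkler running | wet lawn, overnight rain) ≈ 0.349

Under noisy-OR, P(wet lawn | causes) = 1 − (1−0.016)·∏(1−qᵢ) over the active causes.
For the numerator, keep only sprinkler running=true terms: 0.212896 + 0.108304 = 0.321200
Normalizer over all consistent configurations: 0.878968·0.672·0.663 + 0.940089·0.672·0.337 + 0.959212·0.328·0.663 + 0.97981·0.328·0.337 = 0.921406
Posterior = 0.321200 / 0.921406 ≈ 0.349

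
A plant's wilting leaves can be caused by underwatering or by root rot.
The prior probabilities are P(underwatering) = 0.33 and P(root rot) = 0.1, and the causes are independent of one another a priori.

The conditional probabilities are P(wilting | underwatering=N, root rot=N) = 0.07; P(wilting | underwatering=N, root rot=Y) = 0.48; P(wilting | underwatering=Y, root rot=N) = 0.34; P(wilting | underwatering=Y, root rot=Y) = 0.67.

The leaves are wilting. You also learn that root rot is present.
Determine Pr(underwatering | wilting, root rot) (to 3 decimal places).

Pr(underwatering | wilting, root rot) ≈ 0.407

P(wilting | root rot) = 0.48×0.67 + 0.67×0.33 = 0.321600 + 0.221100 = 0.542700
The underwatering-present share is 0.67×0.33 = 0.221100.
Hence the posterior is 0.221100/0.542700 ≈ 0.407.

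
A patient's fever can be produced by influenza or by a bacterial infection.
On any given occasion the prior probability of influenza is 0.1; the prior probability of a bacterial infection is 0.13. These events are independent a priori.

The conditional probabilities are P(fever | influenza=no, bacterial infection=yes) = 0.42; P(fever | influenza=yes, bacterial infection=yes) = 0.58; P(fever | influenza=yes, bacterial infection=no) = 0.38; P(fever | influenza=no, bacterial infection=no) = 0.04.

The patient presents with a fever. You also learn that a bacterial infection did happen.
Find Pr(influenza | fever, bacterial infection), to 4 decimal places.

Enumerate both values of influenza and weight by the priors:
  P(fever | bacterial infection) = 0.42*0.9 + 0.58*0.1
        = 0.378000 + 0.058000 = 0.436000
The terms with influenza present sum to 0.058000, so
  P(influenza | fever, bacterial infection) = 0.058000 / 0.436000 ≈ 0.1330

Pr(influenza | fever, bacterial infection) ≈ 0.1330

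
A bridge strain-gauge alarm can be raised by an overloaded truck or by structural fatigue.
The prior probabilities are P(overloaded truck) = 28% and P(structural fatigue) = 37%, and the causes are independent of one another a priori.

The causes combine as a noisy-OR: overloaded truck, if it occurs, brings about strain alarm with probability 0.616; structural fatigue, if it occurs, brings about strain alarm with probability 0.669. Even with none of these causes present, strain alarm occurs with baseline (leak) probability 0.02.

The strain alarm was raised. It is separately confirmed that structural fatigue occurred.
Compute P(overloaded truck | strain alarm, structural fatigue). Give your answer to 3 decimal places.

P(overloaded truck | strain alarm, structural fatigue) ≈ 0.335

Under noisy-OR, P(strain alarm | causes) = 1 − (1−0.02)·∏(1−qᵢ) over the active causes.
For the numerator, keep only overloaded truck=true terms: 0.875438·0.28 = 0.245123
Normalizer over all consistent configurations: 0.67562·0.72 + 0.875438·0.28 = 0.731569
P(overloaded truck | strain alarm, structural fatigue) = 0.245123/0.731569 ≈ 0.335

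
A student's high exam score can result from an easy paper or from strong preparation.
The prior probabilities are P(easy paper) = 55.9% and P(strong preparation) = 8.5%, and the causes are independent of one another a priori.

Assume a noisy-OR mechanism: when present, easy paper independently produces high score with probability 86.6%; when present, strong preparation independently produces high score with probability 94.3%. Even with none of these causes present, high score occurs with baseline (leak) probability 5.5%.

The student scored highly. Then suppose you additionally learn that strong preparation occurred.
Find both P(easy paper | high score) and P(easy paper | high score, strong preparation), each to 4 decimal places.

Under noisy-OR, P(high score | causes) = 1 − (1−0.055)·∏(1−qᵢ) over the active causes.
Numerator (weight on configurations with easy paper): 0.446716 + 0.047172 = 0.493888
The normalizing constant is 0.055·0.441·0.915 + 0.946135·0.441·0.085 + 0.87337·0.559·0.915 + 0.992782·0.559·0.085 = 0.551547
P(easy paper | high score) = 0.493888/0.551547 ≈ 0.8955

Now also conditioning on strong preparation=true:
P(high score | strong preparation) = 0.946135*0.441 + 0.992782*0.559 = 0.417246 + 0.554965 = 0.972211
Of this, 0.554965 comes from 0.992782*0.559 (the easy paper=true cases).
Hence the posterior is 0.554965/0.972211 ≈ 0.5708.

P(easy paper | high score) ≈ 0.8955; P(easy paper | high score, strong preparation) ≈ 0.5708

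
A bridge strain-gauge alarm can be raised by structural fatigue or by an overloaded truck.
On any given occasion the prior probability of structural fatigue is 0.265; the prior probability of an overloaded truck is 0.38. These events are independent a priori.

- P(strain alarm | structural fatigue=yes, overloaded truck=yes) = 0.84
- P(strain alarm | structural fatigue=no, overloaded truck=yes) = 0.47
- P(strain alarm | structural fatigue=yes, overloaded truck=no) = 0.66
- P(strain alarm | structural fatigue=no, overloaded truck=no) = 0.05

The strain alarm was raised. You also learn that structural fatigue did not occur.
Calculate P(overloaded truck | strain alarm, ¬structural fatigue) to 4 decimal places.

P(overloaded truck | strain alarm, ¬structural fatigue) ≈ 0.8521

P(strain alarm | ¬structural fatigue) = 0.05·0.62 + 0.47·0.38 = 0.031000 + 0.178600 = 0.209600
Restricting to configurations with overloaded truck present: 0.47·0.38 = 0.178600.
P(overloaded truck | strain alarm, ¬structural fatigue) = 0.178600 / 0.209600 ≈ 0.8521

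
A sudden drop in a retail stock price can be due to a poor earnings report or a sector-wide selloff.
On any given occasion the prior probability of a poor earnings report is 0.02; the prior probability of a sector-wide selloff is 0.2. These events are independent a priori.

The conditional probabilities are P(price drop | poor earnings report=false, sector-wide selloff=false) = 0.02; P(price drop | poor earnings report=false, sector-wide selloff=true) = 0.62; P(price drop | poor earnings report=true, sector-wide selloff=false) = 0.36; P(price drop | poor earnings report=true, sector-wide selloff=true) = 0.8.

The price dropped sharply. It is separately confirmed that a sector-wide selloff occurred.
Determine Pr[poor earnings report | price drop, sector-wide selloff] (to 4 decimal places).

Pr[poor earnings report | price drop, sector-wide selloff] ≈ 0.0257

P(price drop | sector-wide selloff) = 0.62×0.98 + 0.8×0.02 = 0.607600 + 0.016000 = 0.623600
Restricting to configurations with poor earnings report present: 0.8×0.02 = 0.016000.
So P(poor earnings report | price drop, sector-wide selloff) = 0.016000/0.623600 ≈ 0.0257.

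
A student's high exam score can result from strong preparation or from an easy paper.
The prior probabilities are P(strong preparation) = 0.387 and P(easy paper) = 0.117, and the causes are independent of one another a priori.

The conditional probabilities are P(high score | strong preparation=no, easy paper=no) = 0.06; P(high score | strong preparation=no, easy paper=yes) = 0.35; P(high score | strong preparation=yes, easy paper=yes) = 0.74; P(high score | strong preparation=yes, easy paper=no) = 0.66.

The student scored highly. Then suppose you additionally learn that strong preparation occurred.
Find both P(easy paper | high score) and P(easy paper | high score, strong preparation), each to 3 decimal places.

Sum P(high score|·) weighted by the priors over the 4 (strong preparation, easy paper) configurations:
  P(high score) = 0.06·0.613·0.883 + 0.35·0.613·0.117 + 0.66·0.387·0.883 + 0.74·0.387·0.117
        = 0.032477 + 0.025102 + 0.225536 + 0.033506 = 0.316621
Configurations with easy paper contribute 0.058608, so
  P(easy paper | high score) = 0.058608 / 0.316621 ≈ 0.185

Now also conditioning on strong preparation=true:
P(high score | strong preparation) = 0.66×0.883 + 0.74×0.117 = 0.582780 + 0.086580 = 0.669360
Restricting to configurations with easy paper present: 0.74×0.117 = 0.086580.
Hence the posterior is 0.086580/0.669360 ≈ 0.129.

P(easy paper | high score) ≈ 0.185; P(easy paper | high score, strong preparation) ≈ 0.129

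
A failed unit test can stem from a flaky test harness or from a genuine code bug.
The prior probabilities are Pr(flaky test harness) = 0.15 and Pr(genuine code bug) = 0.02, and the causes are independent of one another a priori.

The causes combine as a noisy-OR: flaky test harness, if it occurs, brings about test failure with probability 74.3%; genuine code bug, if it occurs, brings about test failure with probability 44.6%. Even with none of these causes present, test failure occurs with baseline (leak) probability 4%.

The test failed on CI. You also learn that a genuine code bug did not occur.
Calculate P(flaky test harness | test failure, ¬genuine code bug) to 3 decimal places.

Under noisy-OR, P(test failure | causes) = 1 − (1−0.04)·∏(1−qᵢ) over the active causes.
Enumerate both values of flaky test harness and weight by the priors:
  P(test failure | ¬genuine code bug) = 0.04*0.85 + 0.75328*0.15
        = 0.034000 + 0.112992 = 0.146992
The terms with flaky test harness present sum to 0.112992, so
  P(flaky test harness | test failure, ¬genuine code bug) = 0.112992 / 0.146992 ≈ 0.769

P(flaky test harness | test failure, ¬genuine code bug) ≈ 0.769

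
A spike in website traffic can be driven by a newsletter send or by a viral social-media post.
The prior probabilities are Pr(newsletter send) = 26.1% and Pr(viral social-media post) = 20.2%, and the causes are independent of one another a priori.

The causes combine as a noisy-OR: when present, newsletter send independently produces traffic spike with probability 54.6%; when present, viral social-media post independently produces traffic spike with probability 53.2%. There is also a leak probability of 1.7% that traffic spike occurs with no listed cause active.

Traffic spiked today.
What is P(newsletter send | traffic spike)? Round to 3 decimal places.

P(newsletter send | traffic spike) ≈ 0.634

Under noisy-OR, P(traffic spike | causes) = 1 − (1−0.017)·∏(1−qᵢ) over the active causes.
P(traffic spike) = 0.017*0.739*0.798 + 0.539956*0.739*0.202 + 0.553718*0.261*0.798 + 0.79114*0.261*0.202 = 0.010025 + 0.080604 + 0.115327 + 0.041710 = 0.247666
Restricting to configurations with newsletter send present: 0.115327 + 0.041710 = 0.157037.
Hence the posterior is 0.157037/0.247666 ≈ 0.634.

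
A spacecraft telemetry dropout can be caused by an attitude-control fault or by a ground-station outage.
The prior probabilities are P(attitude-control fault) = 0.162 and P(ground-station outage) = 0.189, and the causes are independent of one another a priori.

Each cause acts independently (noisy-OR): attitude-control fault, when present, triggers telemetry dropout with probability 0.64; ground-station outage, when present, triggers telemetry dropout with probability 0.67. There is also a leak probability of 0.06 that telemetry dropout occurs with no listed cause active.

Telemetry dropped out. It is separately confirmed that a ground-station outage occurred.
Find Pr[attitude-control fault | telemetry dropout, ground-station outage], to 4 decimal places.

Under noisy-OR, P(telemetry dropout | causes) = 1 − (1−0.06)·∏(1−qᵢ) over the active causes.
By total probability over both values of attitude-control fault:
  P(telemetry dropout | ground-station outage) = 0.6898×0.838 + 0.888328×0.162
        = 0.578052 + 0.143909 = 0.721961
The terms with attitude-control fault present sum to 0.143909, so
  P(attitude-control fault | telemetry dropout, ground-station outage) = 0.143909 / 0.721961 ≈ 0.1993

Pr[attitude-control fault | telemetry dropout, ground-station outage] ≈ 0.1993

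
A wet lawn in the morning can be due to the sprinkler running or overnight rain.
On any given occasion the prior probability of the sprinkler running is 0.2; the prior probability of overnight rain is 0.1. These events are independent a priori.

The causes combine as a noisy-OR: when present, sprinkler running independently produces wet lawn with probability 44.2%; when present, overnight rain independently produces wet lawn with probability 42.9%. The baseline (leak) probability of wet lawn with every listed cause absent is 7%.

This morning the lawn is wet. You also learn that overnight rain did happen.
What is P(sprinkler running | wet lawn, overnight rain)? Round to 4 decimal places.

Under noisy-OR, P(wet lawn | causes) = 1 − (1−0.07)·∏(1−qᵢ) over the active causes.
By total probability over both values of sprinkler running:
  P(wet lawn | overnight rain) = 0.46897×0.8 + 0.703685×0.2
        = 0.375176 + 0.140737 = 0.515913
The terms with sprinkler running present sum to 0.140737, so
  P(sprinkler running | wet lawn, overnight rain) = 0.140737 / 0.515913 ≈ 0.2728

P(sprinkler running | wet lawn, overnight rain) ≈ 0.2728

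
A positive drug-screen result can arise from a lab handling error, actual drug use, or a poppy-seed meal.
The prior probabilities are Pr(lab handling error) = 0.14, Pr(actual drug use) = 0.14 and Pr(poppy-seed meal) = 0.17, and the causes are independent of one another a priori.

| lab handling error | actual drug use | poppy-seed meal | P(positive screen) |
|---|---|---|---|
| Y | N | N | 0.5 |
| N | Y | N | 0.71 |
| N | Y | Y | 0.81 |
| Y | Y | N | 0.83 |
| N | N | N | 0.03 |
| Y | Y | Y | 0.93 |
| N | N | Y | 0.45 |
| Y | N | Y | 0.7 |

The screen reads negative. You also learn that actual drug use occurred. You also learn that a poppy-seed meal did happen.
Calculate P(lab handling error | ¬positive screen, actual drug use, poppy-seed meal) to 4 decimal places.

P(lab handling error | ¬positive screen, actual drug use, poppy-seed meal) ≈ 0.0566

Weight on lab handling error=true, given the evidence: 0.07*0.14 = 0.009800
Denominator P(¬positive screen | actual drug use, poppy-seed meal): 0.19*0.86 + 0.07*0.14 = 0.173200
Posterior = 0.009800 / 0.173200 ≈ 0.0566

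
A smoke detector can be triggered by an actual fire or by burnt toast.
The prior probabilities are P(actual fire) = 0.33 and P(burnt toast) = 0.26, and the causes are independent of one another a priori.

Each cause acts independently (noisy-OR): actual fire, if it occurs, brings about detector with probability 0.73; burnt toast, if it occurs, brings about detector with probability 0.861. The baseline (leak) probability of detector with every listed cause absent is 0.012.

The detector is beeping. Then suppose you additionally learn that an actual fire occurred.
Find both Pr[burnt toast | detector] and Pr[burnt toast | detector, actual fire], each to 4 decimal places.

Under noisy-OR, P(detector | causes) = 1 − (1−0.012)·∏(1−qᵢ) over the active causes.
For the numerator, keep only burnt toast=true terms: 0.150277 + 0.082619 = 0.232896
Normalizer over all consistent configurations: 0.012*0.67*0.74 + 0.862668*0.67*0.26 + 0.73324*0.33*0.74 + 0.96292*0.33*0.26 = 0.417903
P(burnt toast | detector) = 0.232896/0.417903 ≈ 0.5573

Now also conditioning on actual fire=true:
Enumerate both values of burnt toast and weight by the priors:
  P(detector | actual fire) = 0.73324*0.74 + 0.96292*0.26
        = 0.542598 + 0.250359 = 0.792957
The terms with burnt toast present sum to 0.250359, so
  P(burnt toast | detector, actual fire) = 0.250359 / 0.792957 ≈ 0.3157

Pr[burnt toast | detector] ≈ 0.5573; Pr[burnt toast | detector, actual fire] ≈ 0.3157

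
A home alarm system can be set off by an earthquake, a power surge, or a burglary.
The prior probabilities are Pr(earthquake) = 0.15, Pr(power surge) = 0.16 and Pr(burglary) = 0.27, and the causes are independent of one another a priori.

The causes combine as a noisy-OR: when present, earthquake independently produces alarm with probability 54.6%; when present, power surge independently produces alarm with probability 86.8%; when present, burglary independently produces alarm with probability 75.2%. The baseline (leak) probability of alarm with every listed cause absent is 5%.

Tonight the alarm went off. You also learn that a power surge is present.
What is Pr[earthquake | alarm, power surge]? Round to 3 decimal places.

Pr[earthquake | alarm, power surge] ≈ 0.158

Under noisy-OR, P(alarm | causes) = 1 − (1−0.05)·∏(1−qᵢ) over the active causes.
Numerator (weight on configurations with earthquake): 0.103266 + 0.039928 = 0.143194
The normalizing constant is 0.8746·0.85·0.73 + 0.968901·0.85·0.27 + 0.943068·0.15·0.73 + 0.985881·0.15·0.27 = 0.908246
Posterior = 0.143194 / 0.908246 ≈ 0.158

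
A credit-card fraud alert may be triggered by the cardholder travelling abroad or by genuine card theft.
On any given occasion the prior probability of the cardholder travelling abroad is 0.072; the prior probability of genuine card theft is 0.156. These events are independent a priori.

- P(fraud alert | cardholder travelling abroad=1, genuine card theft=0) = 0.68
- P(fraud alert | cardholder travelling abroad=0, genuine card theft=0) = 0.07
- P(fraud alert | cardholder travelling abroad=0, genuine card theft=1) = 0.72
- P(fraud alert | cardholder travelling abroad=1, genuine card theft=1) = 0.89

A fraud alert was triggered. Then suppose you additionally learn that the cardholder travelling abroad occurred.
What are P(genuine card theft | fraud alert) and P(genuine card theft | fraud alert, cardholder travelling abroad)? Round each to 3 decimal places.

P(genuine card theft | fraud alert) ≈ 0.543; P(genuine card theft | fraud alert, cardholder travelling abroad) ≈ 0.195

P(fraud alert) = 0.07×0.928×0.844 + 0.72×0.928×0.156 + 0.68×0.072×0.844 + 0.89×0.072×0.156 = 0.054826 + 0.104233 + 0.041322 + 0.009996 = 0.210377
Of this, 0.114229 comes from 0.104233 + 0.009996 (the genuine card theft=true cases).
Hence the posterior is 0.114229/0.210377 ≈ 0.543.

Now also conditioning on cardholder travelling abroad=true:
P(fraud alert | cardholder travelling abroad) = 0.68·0.844 + 0.89·0.156 = 0.573920 + 0.138840 = 0.712760
Restricting to configurations with genuine card theft present: 0.89·0.156 = 0.138840.
P(genuine card theft | fraud alert, cardholder travelling abroad) = 0.138840 / 0.712760 ≈ 0.195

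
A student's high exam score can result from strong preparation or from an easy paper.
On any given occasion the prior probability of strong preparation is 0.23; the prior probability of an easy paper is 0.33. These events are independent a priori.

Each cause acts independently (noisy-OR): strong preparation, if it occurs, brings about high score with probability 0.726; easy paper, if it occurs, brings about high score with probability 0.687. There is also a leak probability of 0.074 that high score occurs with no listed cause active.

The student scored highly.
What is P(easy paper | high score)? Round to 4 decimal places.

Under noisy-OR, P(high score | causes) = 1 − (1−0.074)·∏(1−qᵢ) over the active causes.
By total probability over the 4 (strong preparation, easy paper) configurations:
  P(high score) = 0.074·0.77·0.67 + 0.710162·0.77·0.33 + 0.746276·0.23·0.67 + 0.920584·0.23·0.33
        = 0.038177 + 0.180452 + 0.115001 + 0.069872 = 0.403502
The terms with easy paper present sum to 0.250324, so
  P(easy paper | high score) = 0.250324 / 0.403502 ≈ 0.6204

P(easy paper | high score) ≈ 0.6204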